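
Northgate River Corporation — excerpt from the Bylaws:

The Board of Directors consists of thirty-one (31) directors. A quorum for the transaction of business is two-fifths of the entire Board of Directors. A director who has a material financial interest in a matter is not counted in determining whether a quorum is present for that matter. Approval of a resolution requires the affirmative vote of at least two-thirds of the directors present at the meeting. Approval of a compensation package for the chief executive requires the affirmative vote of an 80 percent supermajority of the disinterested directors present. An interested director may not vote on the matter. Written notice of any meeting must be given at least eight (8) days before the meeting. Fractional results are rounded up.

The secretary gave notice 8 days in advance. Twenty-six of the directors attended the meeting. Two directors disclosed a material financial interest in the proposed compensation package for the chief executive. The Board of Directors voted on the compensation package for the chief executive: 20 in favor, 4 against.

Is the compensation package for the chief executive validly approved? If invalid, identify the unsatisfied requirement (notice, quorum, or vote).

Valid — all requirements satisfied.

Notice: 8 days given; 8 required (8 ≥ 8). Satisfied.
Quorum: 26 present, but the 2 interested directors do not count, leaving 24. Quorum is 13. Satisfied.
Vote: the compensation package for the chief executive requires four-fifths of the disinterested directors present (26 − 2 = 24). 4/5 of 24 = 19.20, rounded up to 20, so 20 affirmative votes are needed; 20 voted in favor. Satisfied.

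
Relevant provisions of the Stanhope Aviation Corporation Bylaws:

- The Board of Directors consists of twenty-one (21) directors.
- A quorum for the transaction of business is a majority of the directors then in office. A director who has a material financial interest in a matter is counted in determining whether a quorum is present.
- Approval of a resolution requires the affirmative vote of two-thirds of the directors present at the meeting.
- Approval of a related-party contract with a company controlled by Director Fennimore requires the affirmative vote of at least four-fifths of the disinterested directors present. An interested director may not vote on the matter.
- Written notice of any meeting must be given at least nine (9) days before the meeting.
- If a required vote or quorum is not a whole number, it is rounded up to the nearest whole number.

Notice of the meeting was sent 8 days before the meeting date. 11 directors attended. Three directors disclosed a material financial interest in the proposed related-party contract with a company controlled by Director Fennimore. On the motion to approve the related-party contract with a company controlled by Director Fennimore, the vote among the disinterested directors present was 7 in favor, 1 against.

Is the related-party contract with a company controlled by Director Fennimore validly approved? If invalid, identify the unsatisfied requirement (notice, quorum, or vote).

Invalid — notice requirement not satisfied.

Notice: 8 days given; 9 required (8 < 9). Not satisfied.
Quorum: 11 present (interested directors count toward quorum); quorum is 11. Satisfied.
Vote: the related-party contract with a company controlled by Director Fennimore requires four-fifths of the disinterested directors present (11 − 3 = 8). 4/5 of 8 = 6.40, rounded up to 7, so 7 affirmative votes are needed; 7 voted in favor. Satisfied.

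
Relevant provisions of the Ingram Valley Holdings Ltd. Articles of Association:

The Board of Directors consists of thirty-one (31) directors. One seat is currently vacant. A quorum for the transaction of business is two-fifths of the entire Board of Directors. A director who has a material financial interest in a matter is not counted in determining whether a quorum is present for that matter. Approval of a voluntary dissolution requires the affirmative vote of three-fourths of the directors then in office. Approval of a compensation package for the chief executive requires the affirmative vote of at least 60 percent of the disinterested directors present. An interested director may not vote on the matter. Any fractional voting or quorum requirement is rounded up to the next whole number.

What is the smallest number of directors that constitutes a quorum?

13

2/5 of 31 = 12.40, rounded up to 13.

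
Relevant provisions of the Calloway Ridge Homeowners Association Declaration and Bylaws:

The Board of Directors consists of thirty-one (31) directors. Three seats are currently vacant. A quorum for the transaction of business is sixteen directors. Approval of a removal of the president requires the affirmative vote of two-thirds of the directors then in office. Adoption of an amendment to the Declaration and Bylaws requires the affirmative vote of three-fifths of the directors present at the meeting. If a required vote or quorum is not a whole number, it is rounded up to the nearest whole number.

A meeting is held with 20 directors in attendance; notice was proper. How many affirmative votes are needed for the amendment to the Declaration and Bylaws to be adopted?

12

The amendment to the Declaration and Bylaws requires three-fifths of the directors present (20).
3/5 of 20 = 12.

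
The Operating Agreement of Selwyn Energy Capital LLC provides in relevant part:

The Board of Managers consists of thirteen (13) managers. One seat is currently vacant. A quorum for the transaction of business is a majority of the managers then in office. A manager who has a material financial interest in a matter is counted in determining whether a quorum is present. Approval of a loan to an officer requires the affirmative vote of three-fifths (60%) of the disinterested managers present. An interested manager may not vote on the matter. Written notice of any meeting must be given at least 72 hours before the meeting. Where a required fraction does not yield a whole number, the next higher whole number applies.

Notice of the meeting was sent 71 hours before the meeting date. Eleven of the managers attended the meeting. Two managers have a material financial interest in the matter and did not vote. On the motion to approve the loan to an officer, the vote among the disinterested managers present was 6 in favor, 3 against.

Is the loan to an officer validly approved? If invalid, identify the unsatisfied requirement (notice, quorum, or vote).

Invalid — notice requirement not satisfied.

Notice: 71 hours given; 72 required (71 < 72). Not satisfied.
Quorum: 11 present (interested managers count toward quorum); quorum is 7. Satisfied.
Vote: the loan to an officer requires three-fifths of the disinterested managers present (11 − 2 = 9). 3/5 of 9 = 5.40, rounded up to 6, so 6 affirmative votes are needed; 6 voted in favor. Satisfied.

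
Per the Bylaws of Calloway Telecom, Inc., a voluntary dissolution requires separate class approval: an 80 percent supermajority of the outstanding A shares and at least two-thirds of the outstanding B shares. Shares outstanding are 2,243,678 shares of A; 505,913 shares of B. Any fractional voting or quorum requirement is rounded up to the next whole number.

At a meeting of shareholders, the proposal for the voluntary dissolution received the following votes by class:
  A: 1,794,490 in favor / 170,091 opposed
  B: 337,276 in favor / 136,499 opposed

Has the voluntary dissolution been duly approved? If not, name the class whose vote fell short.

Not approved — the A shares did not give the required vote.

A: 4/5 of 2243678 = 1794942.40, rounded up to 1794943; 1,794,943 required, 1,794,490 in favor — not approved.
B: 2/3 of 505913 = 337275.33, rounded up to 337276; 337,276 required, 337,276 in favor — approved.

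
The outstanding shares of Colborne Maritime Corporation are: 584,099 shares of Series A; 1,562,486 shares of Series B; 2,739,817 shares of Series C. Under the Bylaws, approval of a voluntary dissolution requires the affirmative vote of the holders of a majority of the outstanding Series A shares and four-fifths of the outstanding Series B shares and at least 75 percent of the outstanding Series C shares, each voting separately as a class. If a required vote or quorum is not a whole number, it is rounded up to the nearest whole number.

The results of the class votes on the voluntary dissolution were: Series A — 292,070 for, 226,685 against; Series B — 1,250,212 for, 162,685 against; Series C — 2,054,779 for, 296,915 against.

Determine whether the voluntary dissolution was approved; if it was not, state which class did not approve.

Series A: a majority of 584099 is 292050; 292,050 required, 292,070 in favor — approved.
Series B: 4/5 of 1562486 = 1249988.80, rounded up to 1249989; 1,249,989 required, 1,250,212 in favor — approved.
Series C: 3/4 of 2739817 = 2054862.75, rounded up to 2054863; 2,054,863 required, 2,054,779 in favor — not approved.

Not approved — the Series C shares did not give the required vote.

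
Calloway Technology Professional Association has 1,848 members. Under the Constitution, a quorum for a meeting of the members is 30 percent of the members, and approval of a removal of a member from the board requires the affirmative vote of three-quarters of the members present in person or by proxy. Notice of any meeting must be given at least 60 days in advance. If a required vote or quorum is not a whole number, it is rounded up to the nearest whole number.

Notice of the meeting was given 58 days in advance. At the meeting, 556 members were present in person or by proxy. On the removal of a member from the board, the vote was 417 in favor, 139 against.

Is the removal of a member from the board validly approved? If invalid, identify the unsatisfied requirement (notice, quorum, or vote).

Invalid — notice requirement not satisfied.

Notice: 58 days given; 60 required. Not satisfied.
Quorum: 30% of 1,848 = 554.40, rounded up to 555; 556 present. Satisfied.
Vote: requires three-fourths of those present (556); 3/4 of 556 = 417, so 417 needed; 417 in favor. Satisfied.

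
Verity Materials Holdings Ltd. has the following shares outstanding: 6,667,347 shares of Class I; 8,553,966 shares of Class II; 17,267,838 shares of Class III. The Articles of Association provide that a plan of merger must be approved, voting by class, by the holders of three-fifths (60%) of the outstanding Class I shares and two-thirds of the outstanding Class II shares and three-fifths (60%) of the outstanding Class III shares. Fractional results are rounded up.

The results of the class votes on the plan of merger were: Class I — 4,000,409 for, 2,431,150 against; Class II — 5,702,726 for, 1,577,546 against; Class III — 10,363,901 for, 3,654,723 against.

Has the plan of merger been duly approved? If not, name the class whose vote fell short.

Class I: 3/5 of 6667347 = 4000408.20, rounded up to 4000409; 4,000,409 required, 4,000,409 in favor — approved.
Class II: 2/3 of 8553966 = 5702644; 5,702,644 required, 5,702,726 in favor — approved.
Class III: 3/5 of 17267838 = 10360702.80, rounded up to 10360703; 10,360,703 required, 10,363,901 in favor — approved.

Approved — every class gave the required vote.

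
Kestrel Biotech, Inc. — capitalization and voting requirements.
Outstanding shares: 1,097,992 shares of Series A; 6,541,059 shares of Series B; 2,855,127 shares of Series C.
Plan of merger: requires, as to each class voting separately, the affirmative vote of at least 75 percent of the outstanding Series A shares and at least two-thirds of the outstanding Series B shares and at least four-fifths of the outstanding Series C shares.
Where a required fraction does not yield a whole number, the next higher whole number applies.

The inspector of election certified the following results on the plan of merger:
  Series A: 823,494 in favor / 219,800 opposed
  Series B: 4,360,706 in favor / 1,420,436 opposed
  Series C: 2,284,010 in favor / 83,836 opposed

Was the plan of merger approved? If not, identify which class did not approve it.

Not approved — the Series C shares did not give the required vote.

Series A: 3/4 of 1097992 = 823494; 823,494 required, 823,494 in favor — approved.
Series B: 2/3 of 6541059 = 4360706; 4,360,706 required, 4,360,706 in favor — approved.
Series C: 4/5 of 2855127 = 2284101.60, rounded up to 2284102; 2,284,102 required, 2,284,010 in favor — not approved.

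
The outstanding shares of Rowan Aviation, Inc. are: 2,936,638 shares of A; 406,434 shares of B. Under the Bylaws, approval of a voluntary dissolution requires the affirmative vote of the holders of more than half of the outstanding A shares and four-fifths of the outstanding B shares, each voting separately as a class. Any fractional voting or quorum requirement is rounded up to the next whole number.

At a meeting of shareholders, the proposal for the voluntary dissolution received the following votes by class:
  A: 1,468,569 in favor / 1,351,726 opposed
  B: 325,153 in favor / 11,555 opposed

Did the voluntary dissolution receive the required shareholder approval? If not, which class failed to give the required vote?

Approved — every class gave the required vote.

A: a majority of 2936638 is 1468320; 1,468,320 required, 1,468,569 in favor — approved.
B: 4/5 of 406434 = 325147.20, rounded up to 325148; 325,148 required, 325,153 in favor — approved.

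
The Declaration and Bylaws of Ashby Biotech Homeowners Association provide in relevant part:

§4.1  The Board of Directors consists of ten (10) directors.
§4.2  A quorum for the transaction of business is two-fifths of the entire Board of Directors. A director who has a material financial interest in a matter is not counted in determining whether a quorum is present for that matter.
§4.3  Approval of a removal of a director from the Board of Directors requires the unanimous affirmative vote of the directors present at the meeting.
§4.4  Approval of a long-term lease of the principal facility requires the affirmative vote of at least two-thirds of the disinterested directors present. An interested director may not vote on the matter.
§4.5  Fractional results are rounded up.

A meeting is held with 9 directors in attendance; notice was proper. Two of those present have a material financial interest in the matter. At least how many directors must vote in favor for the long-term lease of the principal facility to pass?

5

The long-term lease of the principal facility requires two-thirds of the disinterested directors present (9 − 2 = 7).
2/3 of 7 = 4.67, rounded up to 5.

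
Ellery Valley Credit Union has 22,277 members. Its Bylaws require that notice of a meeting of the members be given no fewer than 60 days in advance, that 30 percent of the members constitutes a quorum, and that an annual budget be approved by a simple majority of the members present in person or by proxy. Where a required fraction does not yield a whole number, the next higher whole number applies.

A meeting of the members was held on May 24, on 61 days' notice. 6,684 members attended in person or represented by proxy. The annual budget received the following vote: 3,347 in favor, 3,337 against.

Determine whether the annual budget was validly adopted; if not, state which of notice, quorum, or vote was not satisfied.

Valid — all requirements satisfied.

Notice: 61 days given; 60 required. Satisfied.
Quorum: 30% of 22,277 = 6,683.10, rounded up to 6,684; 6,684 present. Satisfied.
Vote: requires a majority of those present (6,684); a majority of 6684 is 3343, so 3,343 needed; 3,347 in favor. Satisfied.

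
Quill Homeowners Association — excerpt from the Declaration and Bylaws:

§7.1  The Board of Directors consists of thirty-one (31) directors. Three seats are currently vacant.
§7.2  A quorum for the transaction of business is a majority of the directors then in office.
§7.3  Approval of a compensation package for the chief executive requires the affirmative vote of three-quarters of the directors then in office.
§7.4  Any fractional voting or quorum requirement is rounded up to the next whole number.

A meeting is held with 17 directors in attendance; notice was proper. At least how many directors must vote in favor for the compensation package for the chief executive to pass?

21

The compensation package for the chief executive requires three-fourths of the directors then in office (28).
3/4 of 28 = 21.
(Only 17 can vote, so the compensation package for the chief executive cannot pass at this meeting, but the required vote is still 21.)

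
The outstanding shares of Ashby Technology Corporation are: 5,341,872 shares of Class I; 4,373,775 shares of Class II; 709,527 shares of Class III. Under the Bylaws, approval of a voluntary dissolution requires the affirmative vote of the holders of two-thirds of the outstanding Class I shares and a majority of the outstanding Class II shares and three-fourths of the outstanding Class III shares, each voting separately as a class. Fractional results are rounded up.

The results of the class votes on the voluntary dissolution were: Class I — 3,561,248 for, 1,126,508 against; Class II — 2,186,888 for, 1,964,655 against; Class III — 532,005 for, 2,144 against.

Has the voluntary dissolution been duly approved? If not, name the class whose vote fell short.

Not approved — the Class III shares did not give the required vote.

Class I: 2/3 of 5341872 = 3561248; 3,561,248 required, 3,561,248 in favor — approved.
Class II: a majority of 4373775 is 2186888; 2,186,888 required, 2,186,888 in favor — approved.
Class III: 3/4 of 709527 = 532145.25, rounded up to 532146; 532,146 required, 532,005 in favor — not approved.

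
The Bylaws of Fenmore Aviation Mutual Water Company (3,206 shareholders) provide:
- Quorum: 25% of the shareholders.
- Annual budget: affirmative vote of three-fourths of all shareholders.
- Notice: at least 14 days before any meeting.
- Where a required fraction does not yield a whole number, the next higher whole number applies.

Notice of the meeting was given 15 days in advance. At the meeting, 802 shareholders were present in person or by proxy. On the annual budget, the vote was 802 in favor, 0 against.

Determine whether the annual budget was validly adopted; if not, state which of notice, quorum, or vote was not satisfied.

Notice: 15 days given; 14 required. Satisfied.
Quorum: 25% of 3,206 = 801.50, rounded up to 802; 802 present. Satisfied.
Vote: requires three-fourths of all shareholders (3,206); 3/4 of 3206 = 2404.50, rounded up to 2405, so 2,405 needed; 802 in favor. Not satisfied.

Invalid — vote requirement not satisfied.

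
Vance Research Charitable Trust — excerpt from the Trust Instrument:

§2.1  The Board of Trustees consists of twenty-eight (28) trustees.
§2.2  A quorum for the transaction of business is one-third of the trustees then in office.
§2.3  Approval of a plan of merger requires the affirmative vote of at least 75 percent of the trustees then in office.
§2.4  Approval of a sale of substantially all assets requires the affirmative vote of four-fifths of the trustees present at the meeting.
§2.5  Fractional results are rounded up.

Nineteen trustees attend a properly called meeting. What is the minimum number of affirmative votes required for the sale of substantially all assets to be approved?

16

The sale of substantially all assets requires four-fifths of the trustees present (19).
4/5 of 19 = 15.20, rounded up to 16.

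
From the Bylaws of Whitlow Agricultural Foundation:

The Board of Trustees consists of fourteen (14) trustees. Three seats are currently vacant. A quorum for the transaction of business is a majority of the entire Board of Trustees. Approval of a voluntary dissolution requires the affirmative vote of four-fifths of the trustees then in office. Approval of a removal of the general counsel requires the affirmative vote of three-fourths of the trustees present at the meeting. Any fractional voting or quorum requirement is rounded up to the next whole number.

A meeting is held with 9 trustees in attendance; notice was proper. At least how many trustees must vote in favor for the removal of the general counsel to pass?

7

The removal of the general counsel requires three-fourths of the trustees present (9).
3/4 of 9 = 6.75, rounded up to 7.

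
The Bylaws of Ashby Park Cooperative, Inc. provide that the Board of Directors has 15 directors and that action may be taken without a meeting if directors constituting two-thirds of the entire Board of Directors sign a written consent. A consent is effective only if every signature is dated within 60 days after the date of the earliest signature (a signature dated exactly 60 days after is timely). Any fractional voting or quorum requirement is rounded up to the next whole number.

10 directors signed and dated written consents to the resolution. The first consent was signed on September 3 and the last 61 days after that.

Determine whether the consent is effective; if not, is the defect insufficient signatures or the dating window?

Signatures required: two-thirds of 15 — 2/3 of 15 = 10, so 10 needed; 10 signed. Sufficient.
Dating window: the latest signature is 61 days after the earliest; the limit is 60 days. Outside the window.

Not effective — dating-window requirement not satisfied.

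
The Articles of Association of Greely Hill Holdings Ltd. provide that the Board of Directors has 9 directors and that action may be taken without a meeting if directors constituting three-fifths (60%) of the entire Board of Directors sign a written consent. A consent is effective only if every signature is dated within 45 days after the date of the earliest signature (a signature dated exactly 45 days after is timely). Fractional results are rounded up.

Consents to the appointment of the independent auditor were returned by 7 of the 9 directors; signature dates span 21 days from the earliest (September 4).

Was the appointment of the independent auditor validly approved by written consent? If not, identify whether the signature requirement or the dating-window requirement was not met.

Signatures required: three-fifths (60%) of 9 — 3/5 of 9 = 5.40, rounded up to 6, so 6 needed; 7 signed. Sufficient.
Dating window: the latest signature is 21 days after the earliest; the limit is 45 days. Within the window.

Effective — both the signature and dating-window requirements are satisfied.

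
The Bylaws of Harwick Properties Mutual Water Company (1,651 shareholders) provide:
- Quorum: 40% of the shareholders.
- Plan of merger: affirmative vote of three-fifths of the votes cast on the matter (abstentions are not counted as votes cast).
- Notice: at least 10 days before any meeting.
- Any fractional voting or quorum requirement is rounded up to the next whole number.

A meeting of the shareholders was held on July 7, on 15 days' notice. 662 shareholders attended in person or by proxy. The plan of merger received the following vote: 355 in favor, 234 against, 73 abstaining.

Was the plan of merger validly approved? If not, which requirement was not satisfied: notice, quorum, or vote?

Valid — all requirements satisfied.

Notice: 15 days given; 10 required. Satisfied.
Quorum: 40% of 1,651 = 660.40, rounded up to 661; 662 present. Satisfied.
Vote: requires three-fifths of the votes cast (662 − 73 abstaining = 589); 3/5 of 589 = 353.40, rounded up to 354, so 354 needed; 355 in favor. Satisfied.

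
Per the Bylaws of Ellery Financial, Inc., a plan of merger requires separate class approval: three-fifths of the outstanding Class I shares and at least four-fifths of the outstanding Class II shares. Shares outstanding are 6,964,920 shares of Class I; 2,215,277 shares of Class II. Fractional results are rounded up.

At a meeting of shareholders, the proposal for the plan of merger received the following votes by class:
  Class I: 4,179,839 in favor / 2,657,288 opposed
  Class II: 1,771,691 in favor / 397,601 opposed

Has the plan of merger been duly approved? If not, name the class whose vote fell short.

Not approved — the Class II shares did not give the required vote.

Class I: 3/5 of 6964920 = 4178952; 4,178,952 required, 4,179,839 in favor — approved.
Class II: 4/5 of 2215277 = 1772221.60, rounded up to 1772222; 1,772,222 required, 1,771,691 in favor — not approved.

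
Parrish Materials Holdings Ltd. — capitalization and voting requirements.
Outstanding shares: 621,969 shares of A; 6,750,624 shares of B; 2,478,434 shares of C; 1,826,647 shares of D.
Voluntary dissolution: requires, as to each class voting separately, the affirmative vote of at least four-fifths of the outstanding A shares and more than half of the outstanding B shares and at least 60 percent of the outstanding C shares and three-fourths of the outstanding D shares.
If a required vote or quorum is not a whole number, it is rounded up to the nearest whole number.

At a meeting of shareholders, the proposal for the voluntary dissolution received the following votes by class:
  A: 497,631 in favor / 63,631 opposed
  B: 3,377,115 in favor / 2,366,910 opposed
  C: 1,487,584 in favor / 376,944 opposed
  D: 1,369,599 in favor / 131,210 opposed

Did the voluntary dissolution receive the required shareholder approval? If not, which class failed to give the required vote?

Not approved — the D shares did not give the required vote.

A: 4/5 of 621969 = 497575.20, rounded up to 497576; 497,576 required, 497,631 in favor — approved.
B: a majority of 6750624 is 3375313; 3,375,313 required, 3,377,115 in favor — approved.
C: 3/5 of 2478434 = 1487060.40, rounded up to 1487061; 1,487,061 required, 1,487,584 in favor — approved.
D: 3/4 of 1826647 = 1369985.25, rounded up to 1369986; 1,369,986 required, 1,369,599 in favor — not approved.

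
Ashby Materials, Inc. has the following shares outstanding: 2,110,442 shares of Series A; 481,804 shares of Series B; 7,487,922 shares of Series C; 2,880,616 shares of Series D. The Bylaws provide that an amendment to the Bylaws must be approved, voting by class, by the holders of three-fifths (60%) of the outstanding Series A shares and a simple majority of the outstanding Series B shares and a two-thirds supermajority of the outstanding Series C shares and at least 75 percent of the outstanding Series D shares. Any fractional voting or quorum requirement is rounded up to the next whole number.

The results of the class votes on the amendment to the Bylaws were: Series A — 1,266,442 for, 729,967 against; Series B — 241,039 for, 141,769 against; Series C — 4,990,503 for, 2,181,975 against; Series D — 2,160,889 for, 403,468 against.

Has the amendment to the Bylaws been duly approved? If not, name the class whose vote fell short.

Series A: 3/5 of 2110442 = 1266265.20, rounded up to 1266266; 1,266,266 required, 1,266,442 in favor — approved.
Series B: a majority of 481804 is 240903; 240,903 required, 241,039 in favor — approved.
Series C: 2/3 of 7487922 = 4991948; 4,991,948 required, 4,990,503 in favor — not approved.
Series D: 3/4 of 2880616 = 2160462; 2,160,462 required, 2,160,889 in favor — approved.

Not approved — the Series C shares did not give the required vote.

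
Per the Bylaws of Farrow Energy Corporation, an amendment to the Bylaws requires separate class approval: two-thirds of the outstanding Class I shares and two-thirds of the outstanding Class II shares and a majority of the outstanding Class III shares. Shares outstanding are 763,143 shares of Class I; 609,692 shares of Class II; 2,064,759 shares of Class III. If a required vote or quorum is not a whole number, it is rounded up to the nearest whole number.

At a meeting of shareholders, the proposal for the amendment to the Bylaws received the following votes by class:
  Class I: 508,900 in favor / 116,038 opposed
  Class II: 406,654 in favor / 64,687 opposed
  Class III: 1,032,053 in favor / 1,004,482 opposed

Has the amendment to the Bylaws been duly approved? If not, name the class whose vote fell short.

Class I: 2/3 of 763143 = 508762; 508,762 required, 508,900 in favor — approved.
Class II: 2/3 of 609692 = 406461.33, rounded up to 406462; 406,462 required, 406,654 in favor — approved.
Class III: a majority of 2064759 is 1032380; 1,032,380 required, 1,032,053 in favor — not approved.

Not approved — the Class III shares did not give the required vote.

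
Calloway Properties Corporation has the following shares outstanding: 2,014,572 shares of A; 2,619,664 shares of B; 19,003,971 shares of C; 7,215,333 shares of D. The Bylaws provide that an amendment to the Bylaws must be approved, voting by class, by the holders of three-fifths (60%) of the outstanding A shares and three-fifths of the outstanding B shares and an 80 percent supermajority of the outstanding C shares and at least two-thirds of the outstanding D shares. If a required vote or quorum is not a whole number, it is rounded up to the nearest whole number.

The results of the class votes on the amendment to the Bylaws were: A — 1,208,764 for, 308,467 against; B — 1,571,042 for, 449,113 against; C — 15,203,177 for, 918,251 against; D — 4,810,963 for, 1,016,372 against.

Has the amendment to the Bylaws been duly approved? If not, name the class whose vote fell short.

A: 3/5 of 2014572 = 1208743.20, rounded up to 1208744; 1,208,744 required, 1,208,764 in favor — approved.
B: 3/5 of 2619664 = 1571798.40, rounded up to 1571799; 1,571,799 required, 1,571,042 in favor — not approved.
C: 4/5 of 19003971 = 15203176.80, rounded up to 15203177; 15,203,177 required, 15,203,177 in favor — approved.
D: 2/3 of 7215333 = 4810222; 4,810,222 required, 4,810,963 in favor — approved.

Not approved — the B shares did not give the required vote.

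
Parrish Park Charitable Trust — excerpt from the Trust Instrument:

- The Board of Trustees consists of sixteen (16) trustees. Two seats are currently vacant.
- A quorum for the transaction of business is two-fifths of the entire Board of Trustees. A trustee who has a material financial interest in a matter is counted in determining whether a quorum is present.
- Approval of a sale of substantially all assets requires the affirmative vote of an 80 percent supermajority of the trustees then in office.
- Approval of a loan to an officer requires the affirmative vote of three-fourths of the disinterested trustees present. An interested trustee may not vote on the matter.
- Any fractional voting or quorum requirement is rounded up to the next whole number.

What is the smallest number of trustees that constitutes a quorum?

2/5 of 16 = 6.40, rounded up to 7.

7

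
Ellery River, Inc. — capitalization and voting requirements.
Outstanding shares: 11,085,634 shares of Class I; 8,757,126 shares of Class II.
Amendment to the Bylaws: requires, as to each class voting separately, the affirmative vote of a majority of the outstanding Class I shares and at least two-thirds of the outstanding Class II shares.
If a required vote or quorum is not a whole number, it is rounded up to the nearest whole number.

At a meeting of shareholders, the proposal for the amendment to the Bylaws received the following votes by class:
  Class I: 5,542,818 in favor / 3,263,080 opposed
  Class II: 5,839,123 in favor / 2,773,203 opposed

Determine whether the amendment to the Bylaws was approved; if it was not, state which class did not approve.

Approved — every class gave the required vote.

Class I: a majority of 11085634 is 5542818; 5,542,818 required, 5,542,818 in favor — approved.
Class II: 2/3 of 8757126 = 5838084; 5,838,084 required, 5,839,123 in favor — approved.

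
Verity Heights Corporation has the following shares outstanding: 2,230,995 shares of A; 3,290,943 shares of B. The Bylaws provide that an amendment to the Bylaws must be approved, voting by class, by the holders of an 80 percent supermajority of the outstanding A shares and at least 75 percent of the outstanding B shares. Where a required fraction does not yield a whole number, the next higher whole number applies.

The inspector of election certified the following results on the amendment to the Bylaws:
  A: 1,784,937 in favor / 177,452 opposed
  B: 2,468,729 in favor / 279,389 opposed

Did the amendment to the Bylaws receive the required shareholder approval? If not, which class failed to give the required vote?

A: 4/5 of 2230995 = 1784796; 1,784,796 required, 1,784,937 in favor — approved.
B: 3/4 of 3290943 = 2468207.25, rounded up to 2468208; 2,468,208 required, 2,468,729 in favor — approved.

Approved — every class gave the required vote.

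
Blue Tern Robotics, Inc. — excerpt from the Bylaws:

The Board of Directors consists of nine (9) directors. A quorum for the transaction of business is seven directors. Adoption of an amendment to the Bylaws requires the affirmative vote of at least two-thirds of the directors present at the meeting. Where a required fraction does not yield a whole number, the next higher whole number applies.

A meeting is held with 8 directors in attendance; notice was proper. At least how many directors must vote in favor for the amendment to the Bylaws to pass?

The amendment to the Bylaws requires two-thirds of the directors present (8).
2/3 of 8 = 5.33, rounded up to 6.

6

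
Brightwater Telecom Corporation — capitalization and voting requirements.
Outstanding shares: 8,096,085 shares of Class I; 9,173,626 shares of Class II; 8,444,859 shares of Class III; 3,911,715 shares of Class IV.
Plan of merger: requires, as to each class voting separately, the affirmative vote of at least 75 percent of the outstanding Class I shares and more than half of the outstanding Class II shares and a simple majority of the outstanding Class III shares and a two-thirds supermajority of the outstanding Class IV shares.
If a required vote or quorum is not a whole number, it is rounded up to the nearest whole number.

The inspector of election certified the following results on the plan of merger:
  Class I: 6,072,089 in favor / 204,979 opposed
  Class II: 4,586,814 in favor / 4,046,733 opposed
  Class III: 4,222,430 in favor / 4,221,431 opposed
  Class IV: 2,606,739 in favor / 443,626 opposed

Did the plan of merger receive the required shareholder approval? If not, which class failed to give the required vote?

Not approved — the Class IV shares did not give the required vote.

Class I: 3/4 of 8096085 = 6072063.75, rounded up to 6072064; 6,072,064 required, 6,072,089 in favor — approved.
Class II: a majority of 9173626 is 4586814; 4,586,814 required, 4,586,814 in favor — approved.
Class III: a majority of 8444859 is 4222430; 4,222,430 required, 4,222,430 in favor — approved.
Class IV: 2/3 of 3911715 = 2607810; 2,607,810 required, 2,606,739 in favor — not approved.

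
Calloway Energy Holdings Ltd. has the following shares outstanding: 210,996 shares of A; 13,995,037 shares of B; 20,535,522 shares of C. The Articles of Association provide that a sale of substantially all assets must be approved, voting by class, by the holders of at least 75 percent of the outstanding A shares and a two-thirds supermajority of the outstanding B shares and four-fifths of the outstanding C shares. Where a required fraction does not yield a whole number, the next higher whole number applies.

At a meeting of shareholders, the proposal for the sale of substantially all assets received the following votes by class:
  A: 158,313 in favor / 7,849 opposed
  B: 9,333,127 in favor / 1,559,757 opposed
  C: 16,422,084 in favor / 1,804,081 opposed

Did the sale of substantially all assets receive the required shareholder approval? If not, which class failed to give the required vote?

A: 3/4 of 210996 = 158247; 158,247 required, 158,313 in favor — approved.
B: 2/3 of 13995037 = 9330024.67, rounded up to 9330025; 9,330,025 required, 9,333,127 in favor — approved.
C: 4/5 of 20535522 = 16428417.60, rounded up to 16428418; 16,428,418 required, 16,422,084 in favor — not approved.

Not approved — the C shares did not give the required vote.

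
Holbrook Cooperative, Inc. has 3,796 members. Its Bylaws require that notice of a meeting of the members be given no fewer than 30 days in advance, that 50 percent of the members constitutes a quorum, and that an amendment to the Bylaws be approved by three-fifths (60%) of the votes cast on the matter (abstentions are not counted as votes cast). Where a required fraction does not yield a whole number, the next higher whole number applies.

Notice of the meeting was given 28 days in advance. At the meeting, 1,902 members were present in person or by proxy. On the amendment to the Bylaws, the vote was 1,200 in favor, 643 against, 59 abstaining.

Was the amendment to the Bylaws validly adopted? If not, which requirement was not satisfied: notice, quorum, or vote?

Invalid — notice requirement not satisfied.

Notice: 28 days given; 30 required. Not satisfied.
Quorum: 50% of 3,796 = 1,898; 1,902 present. Satisfied.
Vote: requires three-fifths of the votes cast (1,902 − 59 abstaining = 1,843); 3/5 of 1843 = 1105.80, rounded up to 1106, so 1,106 needed; 1,200 in favor. Satisfied.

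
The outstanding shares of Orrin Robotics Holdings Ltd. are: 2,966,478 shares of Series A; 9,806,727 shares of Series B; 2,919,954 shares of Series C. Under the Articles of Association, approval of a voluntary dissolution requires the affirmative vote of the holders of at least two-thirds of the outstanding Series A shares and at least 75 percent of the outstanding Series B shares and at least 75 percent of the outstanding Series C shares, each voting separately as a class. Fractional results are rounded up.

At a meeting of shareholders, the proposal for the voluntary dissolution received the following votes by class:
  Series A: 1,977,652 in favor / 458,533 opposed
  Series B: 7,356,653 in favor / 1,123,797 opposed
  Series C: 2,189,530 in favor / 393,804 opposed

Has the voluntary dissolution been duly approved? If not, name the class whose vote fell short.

Not approved — the Series C shares did not give the required vote.

Series A: 2/3 of 2966478 = 1977652; 1,977,652 required, 1,977,652 in favor — approved.
Series B: 3/4 of 9806727 = 7355045.25, rounded up to 7355046; 7,355,046 required, 7,356,653 in favor — approved.
Series C: 3/4 of 2919954 = 2189965.50, rounded up to 2189966; 2,189,966 required, 2,189,530 in favor — not approved.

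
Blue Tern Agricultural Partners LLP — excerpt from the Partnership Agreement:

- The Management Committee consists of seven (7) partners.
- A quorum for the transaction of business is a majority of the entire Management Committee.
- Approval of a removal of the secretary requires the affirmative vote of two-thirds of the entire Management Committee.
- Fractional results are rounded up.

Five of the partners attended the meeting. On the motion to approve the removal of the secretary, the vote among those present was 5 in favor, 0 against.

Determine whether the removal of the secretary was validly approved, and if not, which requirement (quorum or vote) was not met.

Quorum: 5 present; quorum is 4. Satisfied.
Vote: the removal of the secretary requires two-thirds of the entire Management Committee (7). 2/3 of 7 = 4.67, rounded up to 5, so 5 affirmative votes are needed; 5 voted in favor. Satisfied.

Valid — all requirements satisfied.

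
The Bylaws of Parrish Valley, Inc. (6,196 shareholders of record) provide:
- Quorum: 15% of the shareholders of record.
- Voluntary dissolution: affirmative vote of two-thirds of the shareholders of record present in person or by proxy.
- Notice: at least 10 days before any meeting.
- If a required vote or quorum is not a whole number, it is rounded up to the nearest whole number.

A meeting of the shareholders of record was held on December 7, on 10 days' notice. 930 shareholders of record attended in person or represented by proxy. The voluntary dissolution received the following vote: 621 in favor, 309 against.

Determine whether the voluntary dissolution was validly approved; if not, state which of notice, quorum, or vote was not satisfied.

Notice: 10 days given; 10 required. Satisfied.
Quorum: 15% of 6,196 = 929.40, rounded up to 930; 930 present. Satisfied.
Vote: requires two-thirds of those present (930); 2/3 of 930 = 620, so 620 needed; 621 in favor. Satisfied.

Valid — all requirements satisfied.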